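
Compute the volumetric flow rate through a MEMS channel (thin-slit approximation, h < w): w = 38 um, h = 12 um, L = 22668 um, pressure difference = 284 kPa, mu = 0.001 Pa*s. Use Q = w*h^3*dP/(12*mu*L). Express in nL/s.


Step 1: Convert all dimensions to SI (meters).
w = 38e-6 m, h = 12e-6 m, L = 22668e-6 m, dP = 284e3 Pa
Step 2: Q = w * h^3 * dP / (12 * mu * L)
Q = 38e-6 * (12e-6)^3 * 284e3 / (12 * 0.001 * 22668e-6) = 6.855691e-11 m^3/s
Step 3: Convert Q from m^3/s to nL/s (1 m^3 = 1e12 nL, so multiply by 1e12).
Q = 68.557 nL/s


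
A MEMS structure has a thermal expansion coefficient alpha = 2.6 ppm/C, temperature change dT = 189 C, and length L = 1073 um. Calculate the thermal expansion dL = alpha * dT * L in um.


Step 1: Convert CTE: alpha = 2.6 ppm/C = 2.6e-6 /C
Step 2: dL = 2.6e-6 * 189 * 1073
dL = 0.5273 um


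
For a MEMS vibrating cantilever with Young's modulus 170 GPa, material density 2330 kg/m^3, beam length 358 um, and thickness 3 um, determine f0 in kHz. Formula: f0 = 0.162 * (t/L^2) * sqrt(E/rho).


Step 1: Convert units to SI.
t_SI = 3e-6 m, L_SI = 358e-6 m
Step 2: Calculate sqrt(E/rho).
sqrt(170e9 / 2330) = 8541.74 m/s
Step 3: Compute f0.
f0 = 0.162 * 3e-6 / (358e-6)^2 * 8541.74 = 32390.4 Hz = 32.39 kHz


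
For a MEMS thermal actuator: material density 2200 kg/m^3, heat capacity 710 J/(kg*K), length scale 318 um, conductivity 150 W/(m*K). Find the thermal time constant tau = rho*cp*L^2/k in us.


Step 1: Convert L to m: L = 318e-6 m
Step 2: L^2 = (318e-6)^2 = 1.01124e-07 m^2
Step 3: tau = 2200 * 710 * 1.01124e-07 / 150 = 1.05303792e-03 s
Step 4: Convert to microseconds (multiply by 1e6).
tau = 1053.038 us


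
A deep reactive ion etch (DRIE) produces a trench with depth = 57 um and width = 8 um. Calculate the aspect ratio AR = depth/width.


Step 1: AR = depth / width
Step 2: AR = 57 / 8
AR = 7.1


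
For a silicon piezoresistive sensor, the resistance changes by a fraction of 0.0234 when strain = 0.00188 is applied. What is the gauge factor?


Step 1: Identify values.
dR/R = 0.0234, strain = 0.00188
Step 2: GF = (dR/R) / strain = 0.0234 / 0.00188
GF = 12.4


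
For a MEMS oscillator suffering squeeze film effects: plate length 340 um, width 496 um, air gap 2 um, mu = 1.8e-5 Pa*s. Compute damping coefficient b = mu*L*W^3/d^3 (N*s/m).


Step 1: Convert to SI.
L = 340e-6 m, W = 496e-6 m, d = 2e-6 m
Step 2: W^3 = (496e-6)^3 = 1.22e-10 m^3
Step 3: d^3 = (2e-6)^3 = 8.00e-18 m^3
Step 4: b = 1.8e-5 * 340e-6 * 1.22e-10 / 8.00e-18
b = 9.33e-02 N*s/m


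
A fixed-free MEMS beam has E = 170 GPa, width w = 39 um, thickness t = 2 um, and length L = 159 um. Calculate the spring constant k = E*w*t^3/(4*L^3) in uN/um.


Step 1: Convert E to consistent units (1 GPa = 1000 uN/um^2).
E = 170 GPa = 170000 uN/um^2
Step 2: Compute t^3 = 2^3 = 8
Step 3: Compute L^3 = 159^3 = 4019679
Step 4: k = 170000 * 39 * 8 / (4 * 4019679)
k = 3.2988 uN/um


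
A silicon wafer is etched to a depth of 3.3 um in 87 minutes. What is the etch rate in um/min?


Step 1: Etch rate = depth / time
Step 2: rate = 3.3 / 87
rate = 0.038 um/min


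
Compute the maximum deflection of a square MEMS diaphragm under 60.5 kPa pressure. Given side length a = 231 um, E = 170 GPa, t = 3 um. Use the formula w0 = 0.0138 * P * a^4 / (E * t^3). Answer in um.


Step 1: Convert pressure to compatible units (E is in GPa, so P in GPa).
P = 60.5 kPa = 60.5e-6 GPa
Step 2: Compute numerator: 0.0138 * P * a^4.
a^4 = 231^4 = 2847396321
numerator = 0.0138 * 60.5e-6 * 2847396321 = 2.37729e+03
Step 3: Compute denominator: E * t^3 = 170 * 3^3 = 4590
Step 4: w0 = numerator / denominator = 2.37729e+03 / 4590 = 0.5179 um


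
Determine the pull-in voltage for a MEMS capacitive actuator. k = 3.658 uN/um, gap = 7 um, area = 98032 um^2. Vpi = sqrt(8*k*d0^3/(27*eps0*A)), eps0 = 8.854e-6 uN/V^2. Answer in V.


Step 1: Compute numerator: 8 * k * d0^3 = 8 * 3.658 * 7^3 = 10037.552
Step 2: Compute denominator: 27 * eps0 * A = 27 * 8.854e-6 * 98032 = 23.435334
Step 3: Vpi = sqrt(10037.552 / 23.435334)
Vpi = 20.7 V


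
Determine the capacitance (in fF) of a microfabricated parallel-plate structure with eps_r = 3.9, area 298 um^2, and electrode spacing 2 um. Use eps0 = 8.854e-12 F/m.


Step 1: Convert area to m^2: A = 298e-12 m^2
Step 2: Convert gap to m: d = 2e-6 m
Step 3: C = eps0 * eps_r * A / d
C = 8.854e-12 * 3.9 * 298e-12 / 2e-6
Step 4: Convert to fF (multiply by 1e15).
C = 5.15 fF


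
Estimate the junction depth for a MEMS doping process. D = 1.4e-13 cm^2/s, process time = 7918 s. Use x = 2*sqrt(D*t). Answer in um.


Step 1: Compute D*t = 1.4e-13 * 7918 = 1.10852e-09 cm^2
Step 2: sqrt(D*t) = 3.3294e-05 cm
Step 3: x = 2 * 3.3294e-05 cm = 6.6588e-05 cm
Step 4: Convert to um (1 cm = 1e4 um): x = 0.666 um


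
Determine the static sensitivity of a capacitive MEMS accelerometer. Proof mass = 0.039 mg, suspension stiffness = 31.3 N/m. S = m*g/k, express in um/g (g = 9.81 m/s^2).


Step 1: Convert mass: m = 0.039 mg = 3.90e-08 kg
Step 2: S = m * g / k = 3.90e-08 * 9.81 / 31.3
Step 3: S = 1.22e-08 m/g
Step 4: Convert to um/g: S = 0.012 um/g


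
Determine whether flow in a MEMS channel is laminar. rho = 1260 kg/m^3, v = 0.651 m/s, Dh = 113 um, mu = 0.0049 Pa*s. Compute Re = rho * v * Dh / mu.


Step 1: Convert Dh to meters: Dh = 113e-6 m
Step 2: Re = rho * v * Dh / mu
Re = 1260 * 0.651 * 113e-6 / 0.0049
Re = 18.916
Since Re = 18.916 is below ~2300, the flow is laminar.


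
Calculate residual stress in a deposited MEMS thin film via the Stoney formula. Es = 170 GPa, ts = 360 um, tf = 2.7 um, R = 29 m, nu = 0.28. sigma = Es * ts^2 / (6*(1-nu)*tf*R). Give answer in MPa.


Step 1: Compute numerator: Es * ts^2 = 170 * 360^2 = 22032000 (GPa*um^2)
Step 2: Compute denominator (R in um): 6*(1-nu)*tf*R = 6*0.72*2.7*29e6 = 338256000.0 (um^2)
Step 3: sigma (GPa) = 22032000 / 338256000.0 = 6.5134e-02 GPa
Step 4: Convert to MPa (x1000): sigma = 65.1 MPa


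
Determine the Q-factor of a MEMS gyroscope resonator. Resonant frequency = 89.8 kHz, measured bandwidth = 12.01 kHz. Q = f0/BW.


Step 1: Q = f0 / bandwidth
Step 2: Q = 89.8 / 12.01
Q = 7.5


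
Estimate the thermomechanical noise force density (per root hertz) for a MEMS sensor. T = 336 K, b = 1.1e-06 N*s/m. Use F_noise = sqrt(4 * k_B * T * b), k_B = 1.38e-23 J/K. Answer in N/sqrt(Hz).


Step 1: Compute 4 * k_B * T * b
= 4 * 1.38e-23 * 336 * 1.1e-06
= 2.0402e-26 N^2/Hz
Step 2: F_noise = sqrt(2.0402e-26)
F_noise = 1.43e-13 N/sqrt(Hz)


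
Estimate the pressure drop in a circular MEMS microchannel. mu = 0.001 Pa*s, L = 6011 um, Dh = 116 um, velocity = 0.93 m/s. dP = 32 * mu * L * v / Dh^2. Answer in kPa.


Step 1: Convert to SI: L = 6011e-6 m, Dh = 116e-6 m
Step 2: dP = 32 * 0.001 * 6011e-6 * 0.93 / (116e-6)^2
Step 3: dP = 13294.24 Pa
Step 4: Convert to kPa: dP = 13.29 kPa


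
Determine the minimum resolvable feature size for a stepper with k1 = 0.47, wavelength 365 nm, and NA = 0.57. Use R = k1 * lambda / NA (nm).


Step 1: Identify values: k1 = 0.47, lambda = 365 nm, NA = 0.57
Step 2: R = k1 * lambda / NA
R = 0.47 * 365 / 0.57
R = 301.0 nm


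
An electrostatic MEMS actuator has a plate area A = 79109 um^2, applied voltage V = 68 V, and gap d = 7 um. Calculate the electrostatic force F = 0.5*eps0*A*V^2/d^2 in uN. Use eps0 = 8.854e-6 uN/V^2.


Step 1: Identify parameters.
eps0 = 8.854e-6 uN/V^2, A = 79109 um^2, V = 68 V, d = 7 um
Step 2: Compute V^2 = 68^2 = 4624
Step 3: Compute d^2 = 7^2 = 49
Step 4: F = 0.5 * 8.854e-6 * 79109 * 4624 / 49
F = 33.049 uN


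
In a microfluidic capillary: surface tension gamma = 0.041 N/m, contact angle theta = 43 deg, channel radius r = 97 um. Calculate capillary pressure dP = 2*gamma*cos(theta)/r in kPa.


Step 1: cos(43 deg) = 0.7314
Step 2: Convert r to m: r = 97e-6 m
Step 3: dP = 2 * 0.041 * 0.7314 / 97e-6 = 618.3 Pa
Step 4: Convert Pa to kPa (divide by 1000).
dP = 0.62 kPa


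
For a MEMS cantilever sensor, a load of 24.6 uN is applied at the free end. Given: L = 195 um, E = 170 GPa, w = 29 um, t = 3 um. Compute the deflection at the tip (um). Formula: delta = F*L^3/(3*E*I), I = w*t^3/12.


Step 1: Calculate the second moment of area.
I = w * t^3 / 12 = 29 * 3^3 / 12 = 65.25 um^4
Step 2: Convert E to consistent units (1 GPa = 1000 uN/um^2).
E = 170 GPa = 170000 uN/um^2
Step 3: Calculate tip deflection.
delta = F * L^3 / (3 * E * I)
delta = 24.6 * 195^3 / (3 * 170000 * 65.25)
delta = 5.4814 um


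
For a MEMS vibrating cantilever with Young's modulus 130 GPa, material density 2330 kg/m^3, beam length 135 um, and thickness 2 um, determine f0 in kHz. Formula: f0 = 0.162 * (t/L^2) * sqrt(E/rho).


Step 1: Convert units to SI.
t_SI = 2e-6 m, L_SI = 135e-6 m
Step 2: Calculate sqrt(E/rho).
sqrt(130e9 / 2330) = 7469.54 m/s
Step 3: Compute f0.
f0 = 0.162 * 2e-6 / (135e-6)^2 * 7469.54 = 132791.8 Hz = 132.79 kHz


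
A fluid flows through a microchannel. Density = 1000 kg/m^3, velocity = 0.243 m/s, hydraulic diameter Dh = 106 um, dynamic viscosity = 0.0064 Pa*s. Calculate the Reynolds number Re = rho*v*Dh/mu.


Step 1: Convert Dh to meters: Dh = 106e-6 m
Step 2: Re = rho * v * Dh / mu
Re = 1000 * 0.243 * 106e-6 / 0.0064
Re = 4.025


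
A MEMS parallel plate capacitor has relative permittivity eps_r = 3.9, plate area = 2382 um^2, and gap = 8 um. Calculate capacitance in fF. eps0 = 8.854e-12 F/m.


Step 1: Convert area to m^2: A = 2382e-12 m^2
Step 2: Convert gap to m: d = 8e-6 m
Step 3: C = eps0 * eps_r * A / d
C = 8.854e-12 * 3.9 * 2382e-12 / 8e-6
Step 4: Convert to fF (multiply by 1e15).
C = 10.28 fF


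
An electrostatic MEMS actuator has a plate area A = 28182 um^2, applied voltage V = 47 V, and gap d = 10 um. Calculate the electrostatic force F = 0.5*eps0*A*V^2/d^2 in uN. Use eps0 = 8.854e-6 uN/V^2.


Step 1: Identify parameters.
eps0 = 8.854e-6 uN/V^2, A = 28182 um^2, V = 47 V, d = 10 um
Step 2: Compute V^2 = 47^2 = 2209
Step 3: Compute d^2 = 10^2 = 100
Step 4: F = 0.5 * 8.854e-6 * 28182 * 2209 / 100
F = 2.756 uN


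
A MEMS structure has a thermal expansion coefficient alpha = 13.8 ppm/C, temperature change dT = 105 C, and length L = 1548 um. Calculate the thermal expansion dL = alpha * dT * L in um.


Step 1: Convert CTE: alpha = 13.8 ppm/C = 13.8e-6 /C
Step 2: dL = 13.8e-6 * 105 * 1548
dL = 2.2431 um


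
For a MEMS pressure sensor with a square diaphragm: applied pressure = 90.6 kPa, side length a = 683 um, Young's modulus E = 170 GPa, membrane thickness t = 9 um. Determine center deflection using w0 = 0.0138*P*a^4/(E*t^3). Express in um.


Step 1: Convert pressure to compatible units (E is in GPa, so P in GPa).
P = 90.6 kPa = 90.6e-6 GPa
Step 2: Compute numerator: 0.0138 * P * a^4.
a^4 = 683^4 = 217611987121
numerator = 0.0138 * 90.6e-6 * 217611987121 = 2.720759e+05
Step 3: Compute denominator: E * t^3 = 170 * 9^3 = 123930
Step 4: w0 = numerator / denominator = 2.720759e+05 / 123930 = 2.1954 um


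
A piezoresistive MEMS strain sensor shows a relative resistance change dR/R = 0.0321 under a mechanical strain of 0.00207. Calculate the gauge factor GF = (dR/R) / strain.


Step 1: Identify values.
dR/R = 0.0321, strain = 0.00207
Step 2: GF = (dR/R) / strain = 0.0321 / 0.00207
GF = 15.5


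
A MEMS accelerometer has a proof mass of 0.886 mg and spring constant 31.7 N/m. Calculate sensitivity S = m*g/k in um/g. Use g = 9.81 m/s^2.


Step 1: Convert mass: m = 0.886 mg = 8.86e-07 kg
Step 2: S = m * g / k = 8.86e-07 * 9.81 / 31.7
Step 3: S = 2.74e-07 m/g
Step 4: Convert to um/g: S = 0.274 um/g


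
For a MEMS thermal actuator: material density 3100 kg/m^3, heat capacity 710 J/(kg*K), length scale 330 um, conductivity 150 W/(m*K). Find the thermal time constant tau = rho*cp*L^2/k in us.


Step 1: Convert L to m: L = 330e-6 m
Step 2: L^2 = (330e-6)^2 = 1.089e-07 m^2
Step 3: tau = 3100 * 710 * 1.089e-07 / 150 = 1.597926e-03 s
Step 4: Convert to microseconds (multiply by 1e6).
tau = 1597.926 us


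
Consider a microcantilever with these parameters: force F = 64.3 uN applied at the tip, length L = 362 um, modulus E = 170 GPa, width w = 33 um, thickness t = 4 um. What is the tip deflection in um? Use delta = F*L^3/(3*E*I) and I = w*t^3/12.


Step 1: Calculate the second moment of area.
I = w * t^3 / 12 = 33 * 4^3 / 12 = 176.0 um^4
Step 2: Convert E to consistent units (1 GPa = 1000 uN/um^2).
E = 170 GPa = 170000 uN/um^2
Step 3: Calculate tip deflection.
delta = F * L^3 / (3 * E * I)
delta = 64.3 * 362^3 / (3 * 170000 * 176.0)
delta = 33.9824 um


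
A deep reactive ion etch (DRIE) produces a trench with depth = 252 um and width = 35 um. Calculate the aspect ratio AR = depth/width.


Step 1: AR = depth / width
Step 2: AR = 252 / 35
AR = 7.2


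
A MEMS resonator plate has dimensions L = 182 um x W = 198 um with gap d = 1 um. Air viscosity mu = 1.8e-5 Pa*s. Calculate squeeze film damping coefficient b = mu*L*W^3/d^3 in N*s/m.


Step 1: Convert to SI.
L = 182e-6 m, W = 198e-6 m, d = 1e-6 m
Step 2: W^3 = (198e-6)^3 = 7.76e-12 m^3
Step 3: d^3 = (1e-6)^3 = 1.00e-18 m^3
Step 4: b = 1.8e-5 * 182e-6 * 7.76e-12 / 1.00e-18
b = 2.54e-02 N*s/m


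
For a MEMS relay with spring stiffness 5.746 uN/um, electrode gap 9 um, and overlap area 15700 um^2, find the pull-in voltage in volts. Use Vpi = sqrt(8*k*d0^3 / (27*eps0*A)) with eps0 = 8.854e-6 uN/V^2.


Step 1: Compute numerator: 8 * k * d0^3 = 8 * 5.746 * 9^3 = 33510.672
Step 2: Compute denominator: 27 * eps0 * A = 27 * 8.854e-6 * 15700 = 3.753211
Step 3: Vpi = sqrt(33510.672 / 3.753211)
Vpi = 94.49 V


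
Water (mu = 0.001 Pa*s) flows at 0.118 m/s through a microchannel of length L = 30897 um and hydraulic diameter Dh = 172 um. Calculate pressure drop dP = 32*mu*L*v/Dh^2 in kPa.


Step 1: Convert to SI: L = 30897e-6 m, Dh = 172e-6 m
Step 2: dP = 32 * 0.001 * 30897e-6 * 0.118 / (172e-6)^2
Step 3: dP = 3943.59 Pa
Step 4: Convert to kPa: dP = 3.94 kPa


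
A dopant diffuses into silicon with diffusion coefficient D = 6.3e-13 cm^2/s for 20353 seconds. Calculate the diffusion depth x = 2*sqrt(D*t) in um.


Step 1: Compute D*t = 6.3e-13 * 20353 = 1.282239e-08 cm^2
Step 2: sqrt(D*t) = 1.13236e-04 cm
Step 3: x = 2 * 1.13236e-04 cm = 2.26472e-04 cm
Step 4: Convert to um (1 cm = 1e4 um): x = 2.265 um


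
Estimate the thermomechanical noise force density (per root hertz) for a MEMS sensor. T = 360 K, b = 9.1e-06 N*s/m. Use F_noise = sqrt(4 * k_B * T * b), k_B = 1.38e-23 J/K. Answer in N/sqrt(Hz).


Step 1: Compute 4 * k_B * T * b
= 4 * 1.38e-23 * 360 * 9.1e-06
= 1.8084e-25 N^2/Hz
Step 2: F_noise = sqrt(1.8084e-25)
F_noise = 4.25e-13 N/sqrt(Hz)


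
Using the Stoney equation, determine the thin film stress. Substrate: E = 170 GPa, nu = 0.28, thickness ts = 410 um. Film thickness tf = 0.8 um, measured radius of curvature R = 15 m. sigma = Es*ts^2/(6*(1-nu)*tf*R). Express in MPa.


Step 1: Compute numerator: Es * ts^2 = 170 * 410^2 = 28577000 (GPa*um^2)
Step 2: Compute denominator (R in um): 6*(1-nu)*tf*R = 6*0.72*0.8*15e6 = 51840000.0 (um^2)
Step 3: sigma (GPa) = 28577000 / 51840000.0 = 5.51254e-01 GPa
Step 4: Convert to MPa (x1000): sigma = 551.3 MPa


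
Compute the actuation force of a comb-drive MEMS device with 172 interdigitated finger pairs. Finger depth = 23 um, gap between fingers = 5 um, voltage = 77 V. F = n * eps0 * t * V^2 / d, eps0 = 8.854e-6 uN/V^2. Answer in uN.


Step 1: Parameters: n=172, eps0=8.854e-6 uN/V^2, t=23 um, V=77 V, d=5 um
Step 2: V^2 = 5929
Step 3: F = 172 * 8.854e-6 * 23 * 5929 / 5
F = 41.534 uN


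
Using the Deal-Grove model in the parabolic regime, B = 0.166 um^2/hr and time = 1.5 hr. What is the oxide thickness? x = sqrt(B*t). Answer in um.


Step 1: Compute B*t = 0.166 * 1.5 = 0.249
Step 2: x = sqrt(0.249)
x = 0.499 um


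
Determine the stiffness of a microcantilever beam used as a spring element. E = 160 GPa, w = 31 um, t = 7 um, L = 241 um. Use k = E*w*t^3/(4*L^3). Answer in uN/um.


Step 1: Convert E to consistent units (1 GPa = 1000 uN/um^2).
E = 160 GPa = 160000 uN/um^2
Step 2: Compute t^3 = 7^3 = 343
Step 3: Compute L^3 = 241^3 = 13997521
Step 4: k = 160000 * 31 * 343 / (4 * 13997521)
k = 30.3854 uN/um


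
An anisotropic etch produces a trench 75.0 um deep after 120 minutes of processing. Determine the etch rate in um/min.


Step 1: Etch rate = depth / time
Step 2: rate = 75.0 / 120
rate = 0.625 um/min


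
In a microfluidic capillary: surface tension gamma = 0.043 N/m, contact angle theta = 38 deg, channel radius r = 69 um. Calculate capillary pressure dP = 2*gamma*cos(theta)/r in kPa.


Step 1: cos(38 deg) = 0.788
Step 2: Convert r to m: r = 69e-6 m
Step 3: dP = 2 * 0.043 * 0.788 / 69e-6 = 982.1 Pa
Step 4: Convert Pa to kPa (divide by 1000).
dP = 0.98 kPa


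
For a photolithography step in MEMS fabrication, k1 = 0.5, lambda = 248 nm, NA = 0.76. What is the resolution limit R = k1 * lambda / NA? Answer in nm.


Step 1: Identify values: k1 = 0.5, lambda = 248 nm, NA = 0.76
Step 2: R = k1 * lambda / NA
R = 0.5 * 248 / 0.76
R = 163.2 nm


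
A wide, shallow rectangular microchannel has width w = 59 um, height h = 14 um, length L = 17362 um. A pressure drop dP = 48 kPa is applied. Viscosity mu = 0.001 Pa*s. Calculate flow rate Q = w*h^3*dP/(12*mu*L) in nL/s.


Step 1: Convert all dimensions to SI (meters).
w = 59e-6 m, h = 14e-6 m, L = 17362e-6 m, dP = 48e3 Pa
Step 2: Q = w * h^3 * dP / (12 * mu * L)
Q = 59e-6 * (14e-6)^3 * 48e3 / (12 * 0.001 * 17362e-6) = 3.729893e-11 m^3/s
Step 3: Convert Q from m^3/s to nL/s (1 m^3 = 1e12 nL, so multiply by 1e12).
Q = 37.299 nL/s


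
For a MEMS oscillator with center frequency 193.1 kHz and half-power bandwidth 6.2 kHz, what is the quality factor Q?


Step 1: Q = f0 / bandwidth
Step 2: Q = 193.1 / 6.2
Q = 31.1


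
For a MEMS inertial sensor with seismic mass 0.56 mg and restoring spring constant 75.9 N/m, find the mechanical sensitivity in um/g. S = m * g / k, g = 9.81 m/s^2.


Step 1: Convert mass: m = 0.56 mg = 5.60e-07 kg
Step 2: S = m * g / k = 5.60e-07 * 9.81 / 75.9
Step 3: S = 7.24e-08 m/g
Step 4: Convert to um/g: S = 0.072 um/g


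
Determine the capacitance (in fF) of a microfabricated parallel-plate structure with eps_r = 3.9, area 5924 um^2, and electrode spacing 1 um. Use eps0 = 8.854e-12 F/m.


Step 1: Convert area to m^2: A = 5924e-12 m^2
Step 2: Convert gap to m: d = 1e-6 m
Step 3: C = eps0 * eps_r * A / d
C = 8.854e-12 * 3.9 * 5924e-12 / 1e-6
Step 4: Convert to fF (multiply by 1e15).
C = 204.56 fF


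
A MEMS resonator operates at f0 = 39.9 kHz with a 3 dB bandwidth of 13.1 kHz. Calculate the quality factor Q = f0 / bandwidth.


Step 1: Q = f0 / bandwidth
Step 2: Q = 39.9 / 13.1
Q = 3.0


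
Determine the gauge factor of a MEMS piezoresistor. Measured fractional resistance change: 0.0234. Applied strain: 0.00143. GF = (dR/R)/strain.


Step 1: Identify values.
dR/R = 0.0234, strain = 0.00143
Step 2: GF = (dR/R) / strain = 0.0234 / 0.00143
GF = 16.4


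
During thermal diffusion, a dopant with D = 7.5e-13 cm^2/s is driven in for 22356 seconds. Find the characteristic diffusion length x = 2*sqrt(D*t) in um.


Step 1: Compute D*t = 7.5e-13 * 22356 = 1.6767e-08 cm^2
Step 2: sqrt(D*t) = 1.2949e-04 cm
Step 3: x = 2 * 1.2949e-04 cm = 2.5898e-04 cm
Step 4: Convert to um (1 cm = 1e4 um): x = 2.59 um


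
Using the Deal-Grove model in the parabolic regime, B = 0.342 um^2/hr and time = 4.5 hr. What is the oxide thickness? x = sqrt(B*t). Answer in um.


Step 1: Compute B*t = 0.342 * 4.5 = 1.539
Step 2: x = sqrt(1.539)
x = 1.241 um


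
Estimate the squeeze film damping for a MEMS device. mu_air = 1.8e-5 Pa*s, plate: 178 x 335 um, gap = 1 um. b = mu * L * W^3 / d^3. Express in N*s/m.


Step 1: Convert to SI.
L = 178e-6 m, W = 335e-6 m, d = 1e-6 m
Step 2: W^3 = (335e-6)^3 = 3.76e-11 m^3
Step 3: d^3 = (1e-6)^3 = 1.00e-18 m^3
Step 4: b = 1.8e-5 * 178e-6 * 3.76e-11 / 1.00e-18
b = 1.20e-01 N*s/m


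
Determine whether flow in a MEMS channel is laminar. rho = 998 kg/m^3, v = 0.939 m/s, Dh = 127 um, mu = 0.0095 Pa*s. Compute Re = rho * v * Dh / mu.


Step 1: Convert Dh to meters: Dh = 127e-6 m
Step 2: Re = rho * v * Dh / mu
Re = 998 * 0.939 * 127e-6 / 0.0095
Re = 12.528
Since Re = 12.528 is below ~2300, the flow is laminar.


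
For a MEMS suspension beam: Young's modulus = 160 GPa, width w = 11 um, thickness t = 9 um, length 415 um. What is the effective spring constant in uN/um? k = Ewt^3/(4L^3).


Step 1: Convert E to consistent units (1 GPa = 1000 uN/um^2).
E = 160 GPa = 160000 uN/um^2
Step 2: Compute t^3 = 9^3 = 729
Step 3: Compute L^3 = 415^3 = 71473375
Step 4: k = 160000 * 11 * 729 / (4 * 71473375)
k = 4.4878 uN/um


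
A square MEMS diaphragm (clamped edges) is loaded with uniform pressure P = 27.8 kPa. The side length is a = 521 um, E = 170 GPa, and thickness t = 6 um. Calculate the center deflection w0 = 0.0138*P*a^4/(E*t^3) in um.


Step 1: Convert pressure to compatible units (E is in GPa, so P in GPa).
P = 27.8 kPa = 27.8e-6 GPa
Step 2: Compute numerator: 0.0138 * P * a^4.
a^4 = 521^4 = 73680216481
numerator = 0.0138 * 27.8e-6 * 73680216481 = 2.82667e+04
Step 3: Compute denominator: E * t^3 = 170 * 6^3 = 36720
Step 4: w0 = numerator / denominator = 2.82667e+04 / 36720 = 0.7698 um


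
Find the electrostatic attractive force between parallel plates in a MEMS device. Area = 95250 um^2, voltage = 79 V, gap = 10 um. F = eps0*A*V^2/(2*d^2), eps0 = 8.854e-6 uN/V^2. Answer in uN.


Step 1: Identify parameters.
eps0 = 8.854e-6 uN/V^2, A = 95250 um^2, V = 79 V, d = 10 um
Step 2: Compute V^2 = 79^2 = 6241
Step 3: Compute d^2 = 10^2 = 100
Step 4: F = 0.5 * 8.854e-6 * 95250 * 6241 / 100
F = 26.317 uN


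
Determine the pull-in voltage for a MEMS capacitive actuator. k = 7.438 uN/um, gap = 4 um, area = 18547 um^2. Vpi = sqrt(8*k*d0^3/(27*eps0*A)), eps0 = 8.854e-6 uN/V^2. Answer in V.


Step 1: Compute numerator: 8 * k * d0^3 = 8 * 7.438 * 4^3 = 3808.256
Step 2: Compute denominator: 27 * eps0 * A = 27 * 8.854e-6 * 18547 = 4.433809
Step 3: Vpi = sqrt(3808.256 / 4.433809)
Vpi = 29.31 V


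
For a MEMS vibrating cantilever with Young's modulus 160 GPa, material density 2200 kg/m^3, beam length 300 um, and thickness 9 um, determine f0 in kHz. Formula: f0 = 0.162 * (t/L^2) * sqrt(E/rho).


Step 1: Convert units to SI.
t_SI = 9e-6 m, L_SI = 300e-6 m
Step 2: Calculate sqrt(E/rho).
sqrt(160e9 / 2200) = 8528.03 m/s
Step 3: Compute f0.
f0 = 0.162 * 9e-6 / (300e-6)^2 * 8528.03 = 138154.1 Hz = 138.15 kHz


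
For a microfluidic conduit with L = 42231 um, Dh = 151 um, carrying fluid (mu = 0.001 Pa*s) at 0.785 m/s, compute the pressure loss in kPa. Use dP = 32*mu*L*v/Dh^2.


Step 1: Convert to SI: L = 42231e-6 m, Dh = 151e-6 m
Step 2: dP = 32 * 0.001 * 42231e-6 * 0.785 / (151e-6)^2
Step 3: dP = 46526.15 Pa
Step 4: Convert to kPa: dP = 46.53 kPa


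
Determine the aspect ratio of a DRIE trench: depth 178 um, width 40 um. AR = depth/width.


Step 1: AR = depth / width
Step 2: AR = 178 / 40
AR = 4.5


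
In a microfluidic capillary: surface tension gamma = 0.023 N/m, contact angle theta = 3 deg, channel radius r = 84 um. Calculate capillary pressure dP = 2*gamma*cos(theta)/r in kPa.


Step 1: cos(3 deg) = 0.9986
Step 2: Convert r to m: r = 84e-6 m
Step 3: dP = 2 * 0.023 * 0.9986 / 84e-6 = 546.9 Pa
Step 4: Convert Pa to kPa (divide by 1000).
dP = 0.55 kPa


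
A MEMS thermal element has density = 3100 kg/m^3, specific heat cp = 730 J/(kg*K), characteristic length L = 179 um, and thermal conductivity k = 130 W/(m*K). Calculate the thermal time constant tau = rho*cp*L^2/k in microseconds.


Step 1: Convert L to m: L = 179e-6 m
Step 2: L^2 = (179e-6)^2 = 3.2041e-08 m^2
Step 3: tau = 3100 * 730 * 3.2041e-08 / 130 = 5.577599e-04 s
Step 4: Convert to microseconds (multiply by 1e6).
tau = 557.76 us


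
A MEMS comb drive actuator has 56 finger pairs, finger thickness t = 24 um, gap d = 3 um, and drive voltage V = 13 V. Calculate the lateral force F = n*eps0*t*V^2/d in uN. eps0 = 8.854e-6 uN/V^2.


Step 1: Parameters: n=56, eps0=8.854e-6 uN/V^2, t=24 um, V=13 V, d=3 um
Step 2: V^2 = 169
Step 3: F = 56 * 8.854e-6 * 24 * 169 / 3
F = 0.67 uN


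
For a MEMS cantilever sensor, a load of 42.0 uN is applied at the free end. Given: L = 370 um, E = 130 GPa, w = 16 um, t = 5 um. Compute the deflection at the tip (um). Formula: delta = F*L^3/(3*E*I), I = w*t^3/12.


Step 1: Calculate the second moment of area.
I = w * t^3 / 12 = 16 * 5^3 / 12 = 166.6667 um^4
Step 2: Convert E to consistent units (1 GPa = 1000 uN/um^2).
E = 130 GPa = 130000 uN/um^2
Step 3: Calculate tip deflection.
delta = F * L^3 / (3 * E * I)
delta = 42.0 * 370^3 / (3 * 130000 * 166.6667)
delta = 32.7296 um


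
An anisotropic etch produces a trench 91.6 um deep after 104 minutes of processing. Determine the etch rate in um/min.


Step 1: Etch rate = depth / time
Step 2: rate = 91.6 / 104
rate = 0.881 um/min


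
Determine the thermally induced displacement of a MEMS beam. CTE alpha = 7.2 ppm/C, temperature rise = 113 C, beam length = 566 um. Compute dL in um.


Step 1: Convert CTE: alpha = 7.2 ppm/C = 7.2e-6 /C
Step 2: dL = 7.2e-6 * 113 * 566
dL = 0.4605 um


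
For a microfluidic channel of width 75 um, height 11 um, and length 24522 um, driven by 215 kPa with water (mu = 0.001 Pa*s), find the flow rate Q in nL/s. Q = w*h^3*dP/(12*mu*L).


Step 1: Convert all dimensions to SI (meters).
w = 75e-6 m, h = 11e-6 m, L = 24522e-6 m, dP = 215e3 Pa
Step 2: Q = w * h^3 * dP / (12 * mu * L)
Q = 75e-6 * (11e-6)^3 * 215e3 / (12 * 0.001 * 24522e-6) = 7.293578e-11 m^3/s
Step 3: Convert Q from m^3/s to nL/s (1 m^3 = 1e12 nL, so multiply by 1e12).
Q = 72.936 nL/s


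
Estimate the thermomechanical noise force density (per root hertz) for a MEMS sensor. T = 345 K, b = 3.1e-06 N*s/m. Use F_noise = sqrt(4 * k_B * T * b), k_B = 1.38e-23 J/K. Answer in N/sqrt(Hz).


Step 1: Compute 4 * k_B * T * b
= 4 * 1.38e-23 * 345 * 3.1e-06
= 5.9036e-26 N^2/Hz
Step 2: F_noise = sqrt(5.9036e-26)
F_noise = 2.43e-13 N/sqrt(Hz)


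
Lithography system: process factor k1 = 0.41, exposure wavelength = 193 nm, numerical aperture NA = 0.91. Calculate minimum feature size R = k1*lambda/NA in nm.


Step 1: Identify values: k1 = 0.41, lambda = 193 nm, NA = 0.91
Step 2: R = k1 * lambda / NA
R = 0.41 * 193 / 0.91
R = 87.0 nm


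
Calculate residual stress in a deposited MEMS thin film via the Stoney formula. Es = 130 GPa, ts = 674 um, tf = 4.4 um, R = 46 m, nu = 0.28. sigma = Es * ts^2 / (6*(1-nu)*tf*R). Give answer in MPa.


Step 1: Compute numerator: Es * ts^2 = 130 * 674^2 = 59055880 (GPa*um^2)
Step 2: Compute denominator (R in um): 6*(1-nu)*tf*R = 6*0.72*4.4*46e6 = 874368000.0 (um^2)
Step 3: sigma (GPa) = 59055880 / 874368000.0 = 6.7541e-02 GPa
Step 4: Convert to MPa (x1000): sigma = 67.5 MPa


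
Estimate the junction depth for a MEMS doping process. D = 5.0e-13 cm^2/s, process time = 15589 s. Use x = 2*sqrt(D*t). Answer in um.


Step 1: Compute D*t = 5.0e-13 * 15589 = 7.7945e-09 cm^2
Step 2: sqrt(D*t) = 8.82865e-05 cm
Step 3: x = 2 * 8.82865e-05 cm = 1.76573e-04 cm
Step 4: Convert to um (1 cm = 1e4 um): x = 1.766 um


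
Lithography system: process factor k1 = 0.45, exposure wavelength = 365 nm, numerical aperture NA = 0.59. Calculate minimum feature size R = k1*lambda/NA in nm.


Step 1: Identify values: k1 = 0.45, lambda = 365 nm, NA = 0.59
Step 2: R = k1 * lambda / NA
R = 0.45 * 365 / 0.59
R = 278.4 nm


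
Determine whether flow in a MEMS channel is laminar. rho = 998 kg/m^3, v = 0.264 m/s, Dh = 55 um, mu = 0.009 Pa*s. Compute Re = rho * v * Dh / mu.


Step 1: Convert Dh to meters: Dh = 55e-6 m
Step 2: Re = rho * v * Dh / mu
Re = 998 * 0.264 * 55e-6 / 0.009
Re = 1.61
Since Re = 1.61 is below ~2300, the flow is laminar.


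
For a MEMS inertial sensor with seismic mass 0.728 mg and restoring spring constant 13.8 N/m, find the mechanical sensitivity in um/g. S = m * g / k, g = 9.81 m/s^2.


Step 1: Convert mass: m = 0.728 mg = 7.28e-07 kg
Step 2: S = m * g / k = 7.28e-07 * 9.81 / 13.8
Step 3: S = 5.18e-07 m/g
Step 4: Convert to um/g: S = 0.518 um/g


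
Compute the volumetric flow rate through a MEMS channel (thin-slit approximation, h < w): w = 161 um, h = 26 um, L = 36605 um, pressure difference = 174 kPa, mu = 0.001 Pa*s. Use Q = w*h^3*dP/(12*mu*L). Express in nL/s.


Step 1: Convert all dimensions to SI (meters).
w = 161e-6 m, h = 26e-6 m, L = 36605e-6 m, dP = 174e3 Pa
Step 2: Q = w * h^3 * dP / (12 * mu * L)
Q = 161e-6 * (26e-6)^3 * 174e3 / (12 * 0.001 * 36605e-6) = 1.12091714e-09 m^3/s
Step 3: Convert Q from m^3/s to nL/s (1 m^3 = 1e12 nL, so multiply by 1e12).
Q = 1120.917 nL/s


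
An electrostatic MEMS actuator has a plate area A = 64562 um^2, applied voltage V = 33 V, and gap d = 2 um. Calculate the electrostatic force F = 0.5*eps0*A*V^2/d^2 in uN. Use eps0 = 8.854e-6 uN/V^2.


Step 1: Identify parameters.
eps0 = 8.854e-6 uN/V^2, A = 64562 um^2, V = 33 V, d = 2 um
Step 2: Compute V^2 = 33^2 = 1089
Step 3: Compute d^2 = 2^2 = 4
Step 4: F = 0.5 * 8.854e-6 * 64562 * 1089 / 4
F = 77.813 uN


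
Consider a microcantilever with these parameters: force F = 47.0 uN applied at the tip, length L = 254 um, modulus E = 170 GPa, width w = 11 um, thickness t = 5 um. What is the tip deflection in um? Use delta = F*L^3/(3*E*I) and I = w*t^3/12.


Step 1: Calculate the second moment of area.
I = w * t^3 / 12 = 11 * 5^3 / 12 = 114.5833 um^4
Step 2: Convert E to consistent units (1 GPa = 1000 uN/um^2).
E = 170 GPa = 170000 uN/um^2
Step 3: Calculate tip deflection.
delta = F * L^3 / (3 * E * I)
delta = 47.0 * 254^3 / (3 * 170000 * 114.5833)
delta = 13.1798 um


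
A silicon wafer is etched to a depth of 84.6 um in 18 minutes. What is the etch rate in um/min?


Step 1: Etch rate = depth / time
Step 2: rate = 84.6 / 18
rate = 4.7 um/min


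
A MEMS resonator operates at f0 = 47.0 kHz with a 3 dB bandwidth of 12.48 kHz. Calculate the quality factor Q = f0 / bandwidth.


Step 1: Q = f0 / bandwidth
Step 2: Q = 47.0 / 12.48
Q = 3.8


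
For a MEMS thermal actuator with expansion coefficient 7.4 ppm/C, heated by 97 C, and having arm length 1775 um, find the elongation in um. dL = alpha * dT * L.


Step 1: Convert CTE: alpha = 7.4 ppm/C = 7.4e-6 /C
Step 2: dL = 7.4e-6 * 97 * 1775
dL = 1.2741 um


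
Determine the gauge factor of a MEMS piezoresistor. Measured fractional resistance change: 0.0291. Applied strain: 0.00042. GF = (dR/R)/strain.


Step 1: Identify values.
dR/R = 0.0291, strain = 0.00042
Step 2: GF = (dR/R) / strain = 0.0291 / 0.00042
GF = 69.3


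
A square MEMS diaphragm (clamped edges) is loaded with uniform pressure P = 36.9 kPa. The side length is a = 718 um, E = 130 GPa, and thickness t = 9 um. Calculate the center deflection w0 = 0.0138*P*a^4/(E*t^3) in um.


Step 1: Convert pressure to compatible units (E is in GPa, so P in GPa).
P = 36.9 kPa = 36.9e-6 GPa
Step 2: Compute numerator: 0.0138 * P * a^4.
a^4 = 718^4 = 265764994576
numerator = 0.0138 * 36.9e-6 * 265764994576 = 1.35333e+05
Step 3: Compute denominator: E * t^3 = 130 * 9^3 = 94770
Step 4: w0 = numerator / denominator = 1.35333e+05 / 94770 = 1.428 um


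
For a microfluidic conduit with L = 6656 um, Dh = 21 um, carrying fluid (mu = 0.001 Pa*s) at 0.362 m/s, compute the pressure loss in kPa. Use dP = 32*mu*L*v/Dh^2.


Step 1: Convert to SI: L = 6656e-6 m, Dh = 21e-6 m
Step 2: dP = 32 * 0.001 * 6656e-6 * 0.362 / (21e-6)^2
Step 3: dP = 174836.97 Pa
Step 4: Convert to kPa: dP = 174.84 kPa


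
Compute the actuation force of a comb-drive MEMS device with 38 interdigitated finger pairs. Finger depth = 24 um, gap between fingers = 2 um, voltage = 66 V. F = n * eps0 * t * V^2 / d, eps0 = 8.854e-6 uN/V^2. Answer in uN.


Step 1: Parameters: n=38, eps0=8.854e-6 uN/V^2, t=24 um, V=66 V, d=2 um
Step 2: V^2 = 4356
Step 3: F = 38 * 8.854e-6 * 24 * 4356 / 2
F = 17.587 uN


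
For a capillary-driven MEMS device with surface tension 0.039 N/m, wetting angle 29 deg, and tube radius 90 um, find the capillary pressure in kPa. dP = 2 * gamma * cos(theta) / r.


Step 1: cos(29 deg) = 0.8746
Step 2: Convert r to m: r = 90e-6 m
Step 3: dP = 2 * 0.039 * 0.8746 / 90e-6 = 758.0 Pa
Step 4: Convert Pa to kPa (divide by 1000).
dP = 0.76 kPa


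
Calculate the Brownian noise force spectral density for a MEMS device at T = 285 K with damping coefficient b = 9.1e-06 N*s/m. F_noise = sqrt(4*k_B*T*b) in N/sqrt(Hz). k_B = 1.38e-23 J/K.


Step 1: Compute 4 * k_B * T * b
= 4 * 1.38e-23 * 285 * 9.1e-06
= 1.4316e-25 N^2/Hz
Step 2: F_noise = sqrt(1.4316e-25)
F_noise = 3.78e-13 N/sqrt(Hz)


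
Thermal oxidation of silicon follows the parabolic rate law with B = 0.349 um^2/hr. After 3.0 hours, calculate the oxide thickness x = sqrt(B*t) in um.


Step 1: Compute B*t = 0.349 * 3.0 = 1.047
Step 2: x = sqrt(1.047)
x = 1.023 um


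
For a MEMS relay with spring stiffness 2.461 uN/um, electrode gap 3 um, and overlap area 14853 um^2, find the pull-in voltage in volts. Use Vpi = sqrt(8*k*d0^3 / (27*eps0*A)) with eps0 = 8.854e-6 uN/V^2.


Step 1: Compute numerator: 8 * k * d0^3 = 8 * 2.461 * 3^3 = 531.576
Step 2: Compute denominator: 27 * eps0 * A = 27 * 8.854e-6 * 14853 = 3.550728
Step 3: Vpi = sqrt(531.576 / 3.550728)
Vpi = 12.24 V


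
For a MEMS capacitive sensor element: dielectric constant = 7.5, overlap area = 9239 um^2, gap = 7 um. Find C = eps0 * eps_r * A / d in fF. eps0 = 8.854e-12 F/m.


Step 1: Convert area to m^2: A = 9239e-12 m^2
Step 2: Convert gap to m: d = 7e-6 m
Step 3: C = eps0 * eps_r * A / d
C = 8.854e-12 * 7.5 * 9239e-12 / 7e-6
Step 4: Convert to fF (multiply by 1e15).
C = 87.65 fF


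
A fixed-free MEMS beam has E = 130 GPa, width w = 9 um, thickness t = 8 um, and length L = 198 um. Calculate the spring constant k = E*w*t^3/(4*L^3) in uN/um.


Step 1: Convert E to consistent units (1 GPa = 1000 uN/um^2).
E = 130 GPa = 130000 uN/um^2
Step 2: Compute t^3 = 8^3 = 512
Step 3: Compute L^3 = 198^3 = 7762392
Step 4: k = 130000 * 9 * 512 / (4 * 7762392)
k = 19.293 uN/um


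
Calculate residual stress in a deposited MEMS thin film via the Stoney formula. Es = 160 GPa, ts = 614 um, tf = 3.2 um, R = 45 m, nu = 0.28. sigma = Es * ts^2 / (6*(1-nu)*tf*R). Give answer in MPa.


Step 1: Compute numerator: Es * ts^2 = 160 * 614^2 = 60319360 (GPa*um^2)
Step 2: Compute denominator (R in um): 6*(1-nu)*tf*R = 6*0.72*3.2*45e6 = 622080000.0 (um^2)
Step 3: sigma (GPa) = 60319360 / 622080000.0 = 9.6964e-02 GPa
Step 4: Convert to MPa (x1000): sigma = 97.0 MPa


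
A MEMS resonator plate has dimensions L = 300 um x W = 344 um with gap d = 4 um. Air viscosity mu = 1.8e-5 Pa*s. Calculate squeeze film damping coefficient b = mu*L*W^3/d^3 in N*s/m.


Step 1: Convert to SI.
L = 300e-6 m, W = 344e-6 m, d = 4e-6 m
Step 2: W^3 = (344e-6)^3 = 4.07e-11 m^3
Step 3: d^3 = (4e-6)^3 = 6.40e-17 m^3
Step 4: b = 1.8e-5 * 300e-6 * 4.07e-11 / 6.40e-17
b = 3.43e-03 N*s/m


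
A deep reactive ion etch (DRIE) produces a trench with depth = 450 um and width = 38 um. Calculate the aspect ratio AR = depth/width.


Step 1: AR = depth / width
Step 2: AR = 450 / 38
AR = 11.8


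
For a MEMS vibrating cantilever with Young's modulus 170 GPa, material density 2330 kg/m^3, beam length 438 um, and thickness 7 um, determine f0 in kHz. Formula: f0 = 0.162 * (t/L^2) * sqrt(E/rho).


Step 1: Convert units to SI.
t_SI = 7e-6 m, L_SI = 438e-6 m
Step 2: Calculate sqrt(E/rho).
sqrt(170e9 / 2330) = 8541.74 m/s
Step 3: Compute f0.
f0 = 0.162 * 7e-6 / (438e-6)^2 * 8541.74 = 50490.7 Hz = 50.49 kHz


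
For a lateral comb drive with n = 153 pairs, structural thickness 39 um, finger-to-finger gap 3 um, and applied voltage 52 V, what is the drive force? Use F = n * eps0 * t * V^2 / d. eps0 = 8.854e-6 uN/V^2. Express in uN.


Step 1: Parameters: n=153, eps0=8.854e-6 uN/V^2, t=39 um, V=52 V, d=3 um
Step 2: V^2 = 2704
Step 3: F = 153 * 8.854e-6 * 39 * 2704 / 3
F = 47.619 uN


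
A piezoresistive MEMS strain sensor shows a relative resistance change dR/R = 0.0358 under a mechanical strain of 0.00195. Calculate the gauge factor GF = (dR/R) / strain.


Step 1: Identify values.
dR/R = 0.0358, strain = 0.00195
Step 2: GF = (dR/R) / strain = 0.0358 / 0.00195
GF = 18.4


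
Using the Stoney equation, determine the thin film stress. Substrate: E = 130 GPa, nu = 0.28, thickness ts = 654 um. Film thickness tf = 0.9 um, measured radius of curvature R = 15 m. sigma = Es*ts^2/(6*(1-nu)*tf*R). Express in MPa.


Step 1: Compute numerator: Es * ts^2 = 130 * 654^2 = 55603080 (GPa*um^2)
Step 2: Compute denominator (R in um): 6*(1-nu)*tf*R = 6*0.72*0.9*15e6 = 58320000.0 (um^2)
Step 3: sigma (GPa) = 55603080 / 58320000.0 = 9.53414e-01 GPa
Step 4: Convert to MPa (x1000): sigma = 953.4 MPa


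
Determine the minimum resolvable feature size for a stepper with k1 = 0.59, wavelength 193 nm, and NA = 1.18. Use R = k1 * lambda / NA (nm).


Step 1: Identify values: k1 = 0.59, lambda = 193 nm, NA = 1.18
Step 2: R = k1 * lambda / NA
R = 0.59 * 193 / 1.18
R = 96.5 nm


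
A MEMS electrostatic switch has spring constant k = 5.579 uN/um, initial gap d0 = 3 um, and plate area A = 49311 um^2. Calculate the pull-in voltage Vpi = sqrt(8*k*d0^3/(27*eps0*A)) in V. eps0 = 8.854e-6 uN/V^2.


Step 1: Compute numerator: 8 * k * d0^3 = 8 * 5.579 * 3^3 = 1205.064
Step 2: Compute denominator: 27 * eps0 * A = 27 * 8.854e-6 * 49311 = 11.788189
Step 3: Vpi = sqrt(1205.064 / 11.788189)
Vpi = 10.11 V


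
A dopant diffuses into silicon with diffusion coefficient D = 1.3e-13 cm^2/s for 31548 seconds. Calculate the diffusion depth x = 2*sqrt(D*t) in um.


Step 1: Compute D*t = 1.3e-13 * 31548 = 4.10124e-09 cm^2
Step 2: sqrt(D*t) = 6.40409e-05 cm
Step 3: x = 2 * 6.40409e-05 cm = 1.280818e-04 cm
Step 4: Convert to um (1 cm = 1e4 um): x = 1.281 um


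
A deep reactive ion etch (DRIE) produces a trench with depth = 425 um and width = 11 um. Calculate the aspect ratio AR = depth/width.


Step 1: AR = depth / width
Step 2: AR = 425 / 11
AR = 38.6


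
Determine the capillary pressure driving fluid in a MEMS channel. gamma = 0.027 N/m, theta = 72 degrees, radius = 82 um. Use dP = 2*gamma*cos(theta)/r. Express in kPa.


Step 1: cos(72 deg) = 0.309
Step 2: Convert r to m: r = 82e-6 m
Step 3: dP = 2 * 0.027 * 0.309 / 82e-6 = 203.5 Pa
Step 4: Convert Pa to kPa (divide by 1000).
dP = 0.2 kPa


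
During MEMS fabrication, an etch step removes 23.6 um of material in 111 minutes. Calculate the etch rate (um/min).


Step 1: Etch rate = depth / time
Step 2: rate = 23.6 / 111
rate = 0.213 um/min


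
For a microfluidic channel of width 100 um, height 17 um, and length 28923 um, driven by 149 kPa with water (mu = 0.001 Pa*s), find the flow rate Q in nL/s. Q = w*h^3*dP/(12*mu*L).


Step 1: Convert all dimensions to SI (meters).
w = 100e-6 m, h = 17e-6 m, L = 28923e-6 m, dP = 149e3 Pa
Step 2: Q = w * h^3 * dP / (12 * mu * L)
Q = 100e-6 * (17e-6)^3 * 149e3 / (12 * 0.001 * 28923e-6) = 2.1091548e-10 m^3/s
Step 3: Convert Q from m^3/s to nL/s (1 m^3 = 1e12 nL, so multiply by 1e12).
Q = 210.915 nL/s


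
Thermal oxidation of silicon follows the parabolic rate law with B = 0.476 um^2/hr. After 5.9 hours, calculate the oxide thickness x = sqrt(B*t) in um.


Step 1: Compute B*t = 0.476 * 5.9 = 2.8084
Step 2: x = sqrt(2.8084)
x = 1.676 um


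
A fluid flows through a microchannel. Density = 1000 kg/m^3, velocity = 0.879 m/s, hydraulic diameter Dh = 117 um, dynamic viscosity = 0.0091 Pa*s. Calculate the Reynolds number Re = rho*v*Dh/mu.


Step 1: Convert Dh to meters: Dh = 117e-6 m
Step 2: Re = rho * v * Dh / mu
Re = 1000 * 0.879 * 117e-6 / 0.0091
Re = 11.301


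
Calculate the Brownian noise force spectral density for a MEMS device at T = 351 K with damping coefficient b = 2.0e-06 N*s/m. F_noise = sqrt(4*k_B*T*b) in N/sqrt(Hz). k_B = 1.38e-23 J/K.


Step 1: Compute 4 * k_B * T * b
= 4 * 1.38e-23 * 351 * 2.0e-06
= 3.8750e-26 N^2/Hz
Step 2: F_noise = sqrt(3.8750e-26)
F_noise = 1.97e-13 N/sqrt(Hz)
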